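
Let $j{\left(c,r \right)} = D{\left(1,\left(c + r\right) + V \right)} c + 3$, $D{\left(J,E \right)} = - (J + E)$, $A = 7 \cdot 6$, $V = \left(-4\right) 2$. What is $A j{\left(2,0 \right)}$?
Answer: $546$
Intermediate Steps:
$V = -8$
$A = 42$
$D{\left(J,E \right)} = - E - J$ ($D{\left(J,E \right)} = - (E + J) = - E - J$)
$j{\left(c,r \right)} = 3 + c \left(7 - c - r\right)$ ($j{\left(c,r \right)} = \left(- (\left(c + r\right) - 8) - 1\right) c + 3 = \left(- (-8 + c + r) - 1\right) c + 3 = \left(\left(8 - c - r\right) - 1\right) c + 3 = \left(7 - c - r\right) c + 3 = c \left(7 - c - r\right) + 3 = 3 + c \left(7 - c - r\right)$)
$A j{\left(2,0 \right)} = 42 \left(3 - 2 \left(-7 + 2 + 0\right)\right) = 42 \left(3 - 2 \left(-5\right)\right) = 42 \left(3 + 10\right) = 42 \cdot 13 = 546$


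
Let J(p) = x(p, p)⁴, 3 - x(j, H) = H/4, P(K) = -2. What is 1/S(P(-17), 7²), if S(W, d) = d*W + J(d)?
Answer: 256/1849073 ≈ 0.00013845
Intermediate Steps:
x(j, H) = 3 - H/4
J(p) = (3 - p/4)⁴
S(W, d) = (-12 + d)⁴/256 + W*d (S(W, d) = d*W + (-12 + d)⁴/256 = W*d + (-12 + d)⁴/256 = (-12 + d)⁴/256 + W*d)
1/S(P(-17), 7²) = 1/((-12 + 7²)⁴/256 - 2*7²) = 1/((-12 + 49)⁴/256 - 2*49) = 1/((1/256)*37⁴ - 98) = 1/((1/256)*1874161 - 98) = 1/(1874161/256 - 98) = 1/(1849073/256) = 256/1849073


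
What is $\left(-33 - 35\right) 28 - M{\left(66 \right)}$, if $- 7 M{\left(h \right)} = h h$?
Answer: $- \frac{8972}{7} \approx -1281.7$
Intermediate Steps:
$M{\left(h \right)} = - \frac{h^{2}}{7}$ ($M{\left(h \right)} = - \frac{h h}{7} = - \frac{h^{2}}{7}$)
$\left(-33 - 35\right) 28 - M{\left(66 \right)} = \left(-33 - 35\right) 28 - - \frac{66^{2}}{7} = \left(-68\right) 28 - \left(- \frac{1}{7}\right) 4356 = -1904 - - \frac{4356}{7} = -1904 + \frac{4356}{7} = - \frac{8972}{7}$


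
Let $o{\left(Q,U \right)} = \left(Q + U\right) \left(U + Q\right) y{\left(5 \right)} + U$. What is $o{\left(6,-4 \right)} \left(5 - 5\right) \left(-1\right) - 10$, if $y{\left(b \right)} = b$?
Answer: $-10$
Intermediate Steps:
$o{\left(Q,U \right)} = U + 5 \left(Q + U\right)^{2}$ ($o{\left(Q,U \right)} = \left(Q + U\right) \left(U + Q\right) 5 + U = \left(Q + U\right) \left(Q + U\right) 5 + U = \left(Q + U\right)^{2} \cdot 5 + U = 5 \left(Q + U\right)^{2} + U = U + 5 \left(Q + U\right)^{2}$)
$o{\left(6,-4 \right)} \left(5 - 5\right) \left(-1\right) - 10 = \left(-4 + 5 \left(6 - 4\right)^{2}\right) \left(5 - 5\right) \left(-1\right) - 10 = \left(-4 + 5 \cdot 2^{2}\right) 0 \left(-1\right) - 10 = \left(-4 + 5 \cdot 4\right) 0 - 10 = \left(-4 + 20\right) 0 - 10 = 16 \cdot 0 - 10 = 0 - 10 = -10$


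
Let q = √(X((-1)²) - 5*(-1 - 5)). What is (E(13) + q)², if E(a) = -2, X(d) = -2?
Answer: 32 - 8*√7 ≈ 10.834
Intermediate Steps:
q = 2*√7 (q = √(-2 - 5*(-1 - 5)) = √(-2 - 5*(-6)) = √(-2 + 30) = √28 = 2*√7 ≈ 5.2915)
(E(13) + q)² = (-2 + 2*√7)²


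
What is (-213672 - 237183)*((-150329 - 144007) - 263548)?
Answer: 251524790820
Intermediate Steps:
(-213672 - 237183)*((-150329 - 144007) - 263548) = -450855*(-294336 - 263548) = -450855*(-557884) = 251524790820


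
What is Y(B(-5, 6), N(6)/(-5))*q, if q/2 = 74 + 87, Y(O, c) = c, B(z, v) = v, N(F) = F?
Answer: -1932/5 ≈ -386.40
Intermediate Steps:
q = 322 (q = 2*(74 + 87) = 2*161 = 322)
Y(B(-5, 6), N(6)/(-5))*q = (6/(-5))*322 = (6*(-⅕))*322 = -6/5*322 = -1932/5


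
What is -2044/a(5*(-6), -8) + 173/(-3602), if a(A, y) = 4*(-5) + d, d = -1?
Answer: 1051265/10806 ≈ 97.285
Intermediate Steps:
a(A, y) = -21 (a(A, y) = 4*(-5) - 1 = -20 - 1 = -21)
-2044/a(5*(-6), -8) + 173/(-3602) = -2044/(-21) + 173/(-3602) = -2044*(-1/21) + 173*(-1/3602) = 292/3 - 173/3602 = 1051265/10806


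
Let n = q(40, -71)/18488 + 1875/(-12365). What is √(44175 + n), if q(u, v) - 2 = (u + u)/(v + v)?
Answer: 3*√3232640213380240102811/811544626 ≈ 210.18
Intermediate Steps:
q(u, v) = 2 + u/v (q(u, v) = 2 + (u + u)/(v + v) = 2 + (2*u)/((2*v)) = 2 + (2*u)*(1/(2*v)) = 2 + u/v)
n = -245995377/1623089252 (n = (2 + 40/(-71))/18488 + 1875/(-12365) = (2 + 40*(-1/71))*(1/18488) + 1875*(-1/12365) = (2 - 40/71)*(1/18488) - 375/2473 = (102/71)*(1/18488) - 375/2473 = 51/656324 - 375/2473 = -245995377/1623089252 ≈ -0.15156)
√(44175 + n) = √(44175 - 245995377/1623089252) = √(71699721711723/1623089252) = 3*√3232640213380240102811/811544626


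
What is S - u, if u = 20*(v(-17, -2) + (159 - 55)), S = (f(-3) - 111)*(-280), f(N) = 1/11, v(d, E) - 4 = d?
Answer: 321580/11 ≈ 29235.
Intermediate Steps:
v(d, E) = 4 + d
f(N) = 1/11
S = 341600/11 (S = (1/11 - 111)*(-280) = -1220/11*(-280) = 341600/11 ≈ 31055.)
u = 1820 (u = 20*((4 - 17) + (159 - 55)) = 20*(-13 + 104) = 20*91 = 1820)
S - u = 341600/11 - 1*1820 = 341600/11 - 1820 = 321580/11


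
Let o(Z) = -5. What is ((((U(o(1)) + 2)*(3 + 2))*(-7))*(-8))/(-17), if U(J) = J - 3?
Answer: 1680/17 ≈ 98.823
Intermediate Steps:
U(J) = -3 + J
((((U(o(1)) + 2)*(3 + 2))*(-7))*(-8))/(-17) = (((((-3 - 5) + 2)*(3 + 2))*(-7))*(-8))/(-17) = ((((-8 + 2)*5)*(-7))*(-8))*(-1/17) = ((-6*5*(-7))*(-8))*(-1/17) = (-30*(-7)*(-8))*(-1/17) = (210*(-8))*(-1/17) = -1680*(-1/17) = 1680/17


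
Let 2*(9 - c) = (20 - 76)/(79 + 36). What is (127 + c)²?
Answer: 245486224/13225 ≈ 18562.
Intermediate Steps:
c = 1063/115 (c = 9 - (20 - 76)/(2*(79 + 36)) = 9 - (-28)/115 = 9 - ½*(-56/115) = 9 + 28/115 = 1063/115 ≈ 9.2435)
(127 + c)² = (127 + 1063/115)² = (15668/115)² = 245486224/13225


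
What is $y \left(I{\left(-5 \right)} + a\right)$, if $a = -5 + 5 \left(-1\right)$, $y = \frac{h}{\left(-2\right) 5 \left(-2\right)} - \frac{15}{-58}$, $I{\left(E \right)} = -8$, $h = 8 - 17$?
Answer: $\frac{999}{290} \approx 3.4448$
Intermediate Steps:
$h = -9$ ($h = 8 - 17 = -9$)
$y = - \frac{111}{580}$ ($y = - \frac{9}{\left(-2\right) 5 \left(-2\right)} - \frac{15}{-58} = - \frac{9}{\left(-10\right) \left(-2\right)} - - \frac{15}{58} = - \frac{9}{20} + \frac{15}{58} = - \frac{111}{580} \approx -0.19138$)
$a = -10$ ($a = -5 - 5 = -10$)
$y \left(I{\left(-5 \right)} + a\right) = - \frac{111 \left(-8 - 10\right)}{580} = \left(- \frac{111}{580}\right) \left(-18\right) = \frac{999}{290}$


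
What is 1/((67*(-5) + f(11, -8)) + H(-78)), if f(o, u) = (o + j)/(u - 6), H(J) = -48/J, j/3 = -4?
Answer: -182/60845 ≈ -0.0029912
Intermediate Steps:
j = -12 (j = 3*(-4) = -12)
f(o, u) = (-12 + o)/(-6 + u) (f(o, u) = (o - 12)/(u - 6) = (-12 + o)/(-6 + u))
1/((67*(-5) + f(11, -8)) + H(-78)) = 1/((67*(-5) + (-12 + 11)/(-6 - 8)) - 48/(-78)) = 1/((-335 - 1/(-14)) - 48*(-1/78)) = 1/((-335 - 1/14*(-1)) + 8/13) = 1/((-335 + 1/14) + 8/13) = 1/(-4689/14 + 8/13) = 1/(-60845/182) = -182/60845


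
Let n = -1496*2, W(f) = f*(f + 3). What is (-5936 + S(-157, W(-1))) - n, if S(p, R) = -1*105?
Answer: -3049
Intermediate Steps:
W(f) = f*(3 + f)
S(p, R) = -105
n = -2992
(-5936 + S(-157, W(-1))) - n = (-5936 - 105) - 1*(-2992) = -6041 + 2992 = -3049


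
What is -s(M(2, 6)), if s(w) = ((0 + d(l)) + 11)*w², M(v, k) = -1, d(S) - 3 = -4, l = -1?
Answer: -10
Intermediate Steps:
d(S) = -1 (d(S) = 3 - 4 = -1)
s(w) = 10*w² (s(w) = ((0 - 1) + 11)*w² = (-1 + 11)*w² = 10*w²)
-s(M(2, 6)) = -10*(-1)² = -10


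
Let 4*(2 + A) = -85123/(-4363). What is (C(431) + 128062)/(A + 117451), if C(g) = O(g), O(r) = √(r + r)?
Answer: 2234938024/2049805071 + 17452*√862/2049805071 ≈ 1.0906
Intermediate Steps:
A = 50219/17452 (A = -2 + (-85123/(-4363))/4 = -2 + (-85123*(-1/4363))/4 = -2 + (¼)*(85123/4363) = -2 + 85123/17452 = 50219/17452 ≈ 2.8775)
O(r) = √2*√r (O(r) = √(2*r) = √2*√r)
C(g) = √2*√g
(C(431) + 128062)/(A + 117451) = (√2*√431 + 128062)/(50219/17452 + 117451) = (√862 + 128062)/(2049805071/17452) = (128062 + √862)*(17452/2049805071) = 2234938024/2049805071 + 17452*√862/2049805071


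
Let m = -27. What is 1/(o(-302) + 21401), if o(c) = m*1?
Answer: 1/21374 ≈ 4.6786e-5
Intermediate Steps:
o(c) = -27 (o(c) = -27*1 = -27)
1/(o(-302) + 21401) = 1/(-27 + 21401) = 1/21374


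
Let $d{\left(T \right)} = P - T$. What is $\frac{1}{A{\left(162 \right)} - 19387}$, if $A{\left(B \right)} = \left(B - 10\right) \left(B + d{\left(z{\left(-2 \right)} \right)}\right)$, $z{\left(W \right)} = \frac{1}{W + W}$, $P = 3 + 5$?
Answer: $\frac{1}{6491} \approx 0.00015406$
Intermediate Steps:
$P = 8$
$z{\left(W \right)} = \frac{1}{2 W}$
$d{\left(T \right)} = 8 - T$
$A{\left(B \right)} = \left(-10 + B\right) \left(\frac{33}{4} + B\right)$ ($A{\left(B \right)} = \left(B - 10\right) \left(B + \left(8 - \frac{1}{2 \left(-2\right)}\right)\right) = \left(-10 + B\right) \left(B + \left(8 - \frac{1}{2} \left(- \frac{1}{2}\right)\right)\right) = \left(-10 + B\right) \left(B + \left(8 - - \frac{1}{4}\right)\right) = \left(-10 + B\right) \left(B + \left(8 + \frac{1}{4}\right)\right) = \left(-10 + B\right) \left(B + \frac{33}{4}\right) = \left(-10 + B\right) \left(\frac{33}{4} + B\right)$)
$\frac{1}{A{\left(162 \right)} - 19387} = \frac{1}{\left(- \frac{165}{2} + 162^{2} - \frac{567}{2}\right) - 19387} = \frac{1}{\left(- \frac{165}{2} + 26244 - \frac{567}{2}\right) - 19387} = \frac{1}{25878 - 19387} = \frac{1}{6491}$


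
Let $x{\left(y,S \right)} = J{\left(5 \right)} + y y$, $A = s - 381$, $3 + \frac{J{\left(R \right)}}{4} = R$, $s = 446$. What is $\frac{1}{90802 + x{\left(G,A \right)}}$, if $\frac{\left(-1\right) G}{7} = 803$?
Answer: $\frac{1}{31686451} \approx 3.1559 \cdot 10^{-8}$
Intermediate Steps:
$J{\left(R \right)} = -12 + 4 R$
$A = 65$ ($A = 446 - 381 = 65$)
$G = -5621$ ($G = \left(-7\right) 803 = -5621$)
$x{\left(y,S \right)} = 8 + y^{2}$ ($x{\left(y,S \right)} = \left(-12 + 4 \cdot 5\right) + y y = \left(-12 + 20\right) + y^{2} = 8 + y^{2}$)
$\frac{1}{90802 + x{\left(G,A \right)}} = \frac{1}{90802 + \left(8 + \left(-5621\right)^{2}\right)} = \frac{1}{90802 + \left(8 + 31595641\right)} = \frac{1}{90802 + 31595649} = \frac{1}{31686451}$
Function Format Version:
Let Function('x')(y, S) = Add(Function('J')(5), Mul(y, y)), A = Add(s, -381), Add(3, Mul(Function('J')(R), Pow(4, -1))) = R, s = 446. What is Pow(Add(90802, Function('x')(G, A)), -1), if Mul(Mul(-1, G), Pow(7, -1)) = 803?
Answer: Rational(1, 31686451) ≈ 3.1559e-8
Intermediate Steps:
Function('J')(R) = Add(-12, Mul(4, R))
A = 65 (A = Add(446, -381) = 65)
G = -5621 (G = Mul(-7, 803) = -5621)
Function('x')(y, S) = Add(8, Pow(y, 2)) (Function('x')(y, S) = Add(Add(-12, Mul(4, 5)), Mul(y, y)) = Add(Add(-12, 20), Pow(y, 2)) = Add(8, Pow(y, 2)))
Pow(Add(90802, Function('x')(G, A)), -1) = Pow(Add(90802, Add(8, Pow(-5621, 2))), -1) = Pow(Add(90802, Add(8, 31595641)), -1) = Pow(Add(90802, 31595649), -1) = Pow(31686451, -1) = Rational(1, 31686451)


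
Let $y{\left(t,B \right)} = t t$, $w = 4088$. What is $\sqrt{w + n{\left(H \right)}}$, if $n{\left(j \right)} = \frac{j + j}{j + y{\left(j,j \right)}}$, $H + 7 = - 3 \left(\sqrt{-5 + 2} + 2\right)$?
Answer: $\frac{\sqrt{6} \sqrt{\frac{263663 + 153297 i \sqrt{3}}{43 + 25 i \sqrt{3}}}}{3} \approx 63.936 + 0.00047527 i$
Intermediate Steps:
$H = -13 - 3 i \sqrt{3}$ ($H = -7 - 3 \left(\sqrt{-5 + 2} + 2\right) = -7 - 3 \left(\sqrt{-3} + 2\right) = -7 - 3 \left(i \sqrt{3} + 2\right) = -7 - 3 \left(2 + i \sqrt{3}\right) = -7 - \left(6 + 3 i \sqrt{3}\right) = -13 - 3 i \sqrt{3} \approx -13.0 - 5.1962 i$)
$y{\left(t,B \right)} = t^{2}$
$n{\left(j \right)} = \frac{2 j}{j + j^{2}}$ ($n{\left(j \right)} = \frac{j + j}{j + j^{2}} = \frac{2 j}{j + j^{2}}$)
$\sqrt{w + n{\left(H \right)}} = \sqrt{4088 + \frac{2}{1 - \left(13 + 3 i \sqrt{3}\right)}} = \sqrt{4088 + \frac{2}{-12 - 3 i \sqrt{3}}}$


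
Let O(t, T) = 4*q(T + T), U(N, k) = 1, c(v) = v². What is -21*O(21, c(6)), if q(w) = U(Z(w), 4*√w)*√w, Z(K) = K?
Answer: -504*√2 ≈ -712.76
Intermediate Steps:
q(w) = √w (q(w) = 1*√w = √w)
O(t, T) = 4*√2*√T (O(t, T) = 4*√(T + T) = 4*√(2*T) = 4*(√2*√T) = 4*√2*√T)
-21*O(21, c(6)) = -84*√2*√(6²) = -84*√2*√36 = -84*√2*6 = -504*√2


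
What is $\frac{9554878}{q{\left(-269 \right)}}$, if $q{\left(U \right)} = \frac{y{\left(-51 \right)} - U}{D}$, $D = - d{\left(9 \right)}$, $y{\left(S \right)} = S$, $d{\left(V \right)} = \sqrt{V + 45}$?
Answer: $- \frac{14332317 \sqrt{6}}{109} \approx -3.2208 \cdot 10^{5}$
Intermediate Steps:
$d{\left(V \right)} = \sqrt{45 + V}$
$D = - 3 \sqrt{6}$ ($D = - \sqrt{45 + 9} = - \sqrt{54} = - 3 \sqrt{6} \approx -7.3485$)
$q{\left(U \right)} = - \frac{\sqrt{6} \left(-51 - U\right)}{18}$ ($q{\left(U \right)} = \frac{-51 - U}{\left(-3\right) \sqrt{6}} = \left(-51 - U\right) \left(- \frac{\sqrt{6}}{18}\right) = - \frac{\sqrt{6} \left(-51 - U\right)}{18}$)
$\frac{9554878}{q{\left(-269 \right)}} = \frac{9554878}{\frac{1}{18} \sqrt{6} \left(51 - 269\right)} = \frac{9554878}{\frac{1}{18} \sqrt{6} \left(-218\right)} = \frac{9554878}{\left(- \frac{109}{9}\right) \sqrt{6}} = 9554878 \left(- \frac{3 \sqrt{6}}{218}\right) = - \frac{14332317 \sqrt{6}}{109}$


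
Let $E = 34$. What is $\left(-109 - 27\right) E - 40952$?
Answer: $-45576$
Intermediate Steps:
$\left(-109 - 27\right) E - 40952 = \left(-109 - 27\right) 34 - 40952 = \left(-136\right) 34 - 40952 = -4624 - 40952 = -45576$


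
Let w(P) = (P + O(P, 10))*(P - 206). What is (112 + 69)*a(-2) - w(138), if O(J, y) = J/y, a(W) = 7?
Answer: 57947/5 ≈ 11589.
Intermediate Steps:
w(P) = 11*P*(-206 + P)/10 (w(P) = (P + P/10)*(P - 206) = (P + P*(⅒))*(-206 + P) = (P + P/10)*(-206 + P) = (11*P/10)*(-206 + P) = 11*P*(-206 + P)/10)
(112 + 69)*a(-2) - w(138) = (112 + 69)*7 - 11*138*(-206 + 138)/10 = 181*7 - 11*138*(-68)/10 = 1267 - 1*(-51612/5) = 1267 + 51612/5 = 57947/5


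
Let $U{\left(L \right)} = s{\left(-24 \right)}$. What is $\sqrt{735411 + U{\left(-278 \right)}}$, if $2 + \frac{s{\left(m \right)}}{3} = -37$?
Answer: $7 \sqrt{15006} \approx 857.49$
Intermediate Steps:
$s{\left(m \right)} = -117$ ($s{\left(m \right)} = -6 + 3 \left(-37\right) = -6 - 111 = -117$)
$U{\left(L \right)} = -117$
$\sqrt{735411 + U{\left(-278 \right)}} = \sqrt{735411 - 117} = \sqrt{735294} = 7 \sqrt{15006}$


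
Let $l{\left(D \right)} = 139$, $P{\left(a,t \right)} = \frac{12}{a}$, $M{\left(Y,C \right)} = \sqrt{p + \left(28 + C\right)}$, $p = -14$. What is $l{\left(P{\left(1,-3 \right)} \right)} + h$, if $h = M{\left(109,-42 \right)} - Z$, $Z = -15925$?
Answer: $16064 + 2 i \sqrt{7} \approx 16064.0 + 5.2915 i$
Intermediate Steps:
$M{\left(Y,C \right)} = \sqrt{14 + C}$ ($M{\left(Y,C \right)} = \sqrt{-14 + \left(28 + C\right)} = \sqrt{14 + C}$)
$h = 15925 + 2 i \sqrt{7}$ ($h = \sqrt{14 - 42} - -15925 = \sqrt{-28} + 15925 = 2 i \sqrt{7} + 15925 = 15925 + 2 i \sqrt{7} \approx 15925.0 + 5.2915 i$)
$l{\left(P{\left(1,-3 \right)} \right)} + h = 139 + \left(15925 + 2 i \sqrt{7}\right) = 16064 + 2 i \sqrt{7}$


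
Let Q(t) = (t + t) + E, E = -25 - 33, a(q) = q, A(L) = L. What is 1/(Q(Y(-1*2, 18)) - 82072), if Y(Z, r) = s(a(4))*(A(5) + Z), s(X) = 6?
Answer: -1/82094 ≈ -1.2181e-5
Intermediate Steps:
E = -58
Y(Z, r) = 30 + 6*Z (Y(Z, r) = 6*(5 + Z) = 30 + 6*Z)
Q(t) = -58 + 2*t (Q(t) = (t + t) - 58 = 2*t - 58 = -58 + 2*t)
1/(Q(Y(-1*2, 18)) - 82072) = 1/((-58 + 2*(30 + 6*(-1*2))) - 82072) = 1/((-58 + 2*(30 + 6*(-2))) - 82072) = 1/((-58 + 2*(30 - 12)) - 82072) = 1/((-58 + 2*18) - 82072) = 1/((-58 + 36) - 82072) = 1/(-22 - 82072) = 1/(-82094) = -1/82094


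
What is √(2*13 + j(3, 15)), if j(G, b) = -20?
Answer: √6 ≈ 2.4495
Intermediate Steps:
√(2*13 + j(3, 15)) = √(2*13 - 20) = √(26 - 20) = √6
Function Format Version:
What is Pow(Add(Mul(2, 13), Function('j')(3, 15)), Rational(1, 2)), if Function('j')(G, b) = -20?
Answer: Pow(6, Rational(1, 2)) ≈ 2.4495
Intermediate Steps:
Pow(Add(Mul(2, 13), Function('j')(3, 15)), Rational(1, 2)) = Pow(Add(Mul(2, 13), -20), Rational(1, 2)) = Pow(Add(26, -20), Rational(1, 2)) = Pow(6, Rational(1, 2))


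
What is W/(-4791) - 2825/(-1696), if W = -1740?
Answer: 5495205/2708512 ≈ 2.0289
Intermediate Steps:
W/(-4791) - 2825/(-1696) = -1740/(-4791) - 2825/(-1696) = -1740*(-1/4791) - 2825*(-1/1696) = 580/1597 + 2825/1696 = 5495205/2708512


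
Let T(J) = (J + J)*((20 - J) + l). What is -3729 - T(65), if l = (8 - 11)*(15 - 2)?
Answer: 7191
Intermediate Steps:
l = -39 (l = -3*13 = -39)
T(J) = 2*J*(-19 - J) (T(J) = (J + J)*((20 - J) - 39) = (2*J)*(-19 - J) = 2*J*(-19 - J))
-3729 - T(65) = -3729 - (-2)*65*(19 + 65) = -3729 - (-2)*65*84 = -3729 - 1*(-10920) = -3729 + 10920 = 7191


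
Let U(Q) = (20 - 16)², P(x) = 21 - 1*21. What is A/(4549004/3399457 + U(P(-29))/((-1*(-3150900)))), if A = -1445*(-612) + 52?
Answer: 296032231844413425/447922221716 ≈ 6.6090e+5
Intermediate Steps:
P(x) = 0 (P(x) = 21 - 21 = 0)
A = 884392 (A = 884340 + 52 = 884392)
U(Q) = 16 (U(Q) = 4² = 16)
A/(4549004/3399457 + U(P(-29))/((-1*(-3150900)))) = 884392/(4549004/3399457 + 16/((-1*(-3150900)))) = 884392/(4549004*(1/3399457) + 16/3150900) = 884392/(4549004/3399457 + 16*(1/3150900)) = 884392/(4549004/3399457 + 4/787725) = 884392/(3583377773728/2677837265325) = 884392*(2677837265325/3583377773728) = 296032231844413425/447922221716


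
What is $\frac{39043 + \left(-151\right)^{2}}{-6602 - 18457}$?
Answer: $- \frac{61844}{25059} \approx -2.4679$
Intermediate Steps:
$\frac{39043 + \left(-151\right)^{2}}{-6602 - 18457} = \frac{39043 + 22801}{-25059} = 61844 \left(- \frac{1}{25059}\right) = - \frac{61844}{25059}$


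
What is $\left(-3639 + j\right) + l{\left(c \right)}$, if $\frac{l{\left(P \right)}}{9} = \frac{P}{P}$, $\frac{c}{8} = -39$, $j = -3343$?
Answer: $-6973$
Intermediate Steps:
$c = -312$ ($c = 8 \left(-39\right) = -312$)
$l{\left(P \right)} = 9$ ($l{\left(P \right)} = 9 \frac{P}{P} = 9 \cdot 1 = 9$)
$\left(-3639 + j\right) + l{\left(c \right)} = \left(-3639 - 3343\right) + 9 = -6982 + 9 = -6973$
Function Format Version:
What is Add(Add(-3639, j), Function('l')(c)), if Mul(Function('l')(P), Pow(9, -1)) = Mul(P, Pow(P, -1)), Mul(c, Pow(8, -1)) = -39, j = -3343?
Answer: -6973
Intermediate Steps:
c = -312 (c = Mul(8, -39) = -312)
Function('l')(P) = 9 (Function('l')(P) = Mul(9, Mul(P, Pow(P, -1))) = Mul(9, 1) = 9)
Add(Add(-3639, j), Function('l')(c)) = Add(Add(-3639, -3343), 9) = Add(-6982, 9) = -6973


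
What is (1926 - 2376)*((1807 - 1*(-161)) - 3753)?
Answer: 803250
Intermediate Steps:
(1926 - 2376)*((1807 - 1*(-161)) - 3753) = -450*((1807 + 161) - 3753) = -450*(1968 - 3753) = -450*(-1785) = 803250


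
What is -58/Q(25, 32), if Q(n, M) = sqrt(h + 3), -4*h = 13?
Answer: 116*I ≈ 116.0*I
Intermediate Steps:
h = -13/4 (h = -1/4*13 = -13/4 ≈ -3.2500)
Q(n, M) = I/2 (Q(n, M) = sqrt(-13/4 + 3) = sqrt(-1/4) = I/2)
-58/Q(25, 32) = -58*(-2*I) = -(-116)*I = 116*I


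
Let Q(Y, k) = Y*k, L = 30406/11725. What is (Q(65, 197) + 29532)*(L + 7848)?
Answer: 3897044897422/11725 ≈ 3.3237e+8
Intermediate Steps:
L = 30406/11725 (L = 30406*(1/11725) = 30406/11725 ≈ 2.5933)
(Q(65, 197) + 29532)*(L + 7848) = (65*197 + 29532)*(30406/11725 + 7848) = (12805 + 29532)*(92048206/11725) = 42337*(92048206/11725) = 3897044897422/11725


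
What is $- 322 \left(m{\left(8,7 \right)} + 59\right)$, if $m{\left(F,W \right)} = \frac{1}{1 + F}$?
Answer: $- \frac{171304}{9} \approx -19034.0$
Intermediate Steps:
$- 322 \left(m{\left(8,7 \right)} + 59\right) = - 322 \left(\frac{1}{1 + 8} + 59\right) = - 322 \left(\frac{1}{9} + 59\right) = \left(-322\right) \frac{532}{9} = - \frac{171304}{9}$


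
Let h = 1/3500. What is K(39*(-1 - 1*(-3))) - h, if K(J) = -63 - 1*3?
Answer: -231001/3500 ≈ -66.000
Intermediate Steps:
h = 1/3500 ≈ 0.00028571
K(J) = -66 (K(J) = -63 - 3 = -66)
K(39*(-1 - 1*(-3))) - h = -66 - 1*1/3500 = -66 - 1/3500 = -231001/3500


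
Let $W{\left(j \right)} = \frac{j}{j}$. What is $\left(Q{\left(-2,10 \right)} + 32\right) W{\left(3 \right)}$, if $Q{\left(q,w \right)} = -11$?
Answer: $21$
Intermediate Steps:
$W{\left(j \right)} = 1$
$\left(Q{\left(-2,10 \right)} + 32\right) W{\left(3 \right)} = \left(-11 + 32\right) 1 = 21 \cdot 1 = 21$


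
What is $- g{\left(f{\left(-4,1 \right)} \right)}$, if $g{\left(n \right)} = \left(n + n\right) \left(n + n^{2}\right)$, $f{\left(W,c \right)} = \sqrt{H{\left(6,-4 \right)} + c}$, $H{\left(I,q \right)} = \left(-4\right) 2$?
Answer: $14 + 14 i \sqrt{7} \approx 14.0 + 37.041 i$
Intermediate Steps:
$H{\left(I,q \right)} = -8$
$f{\left(W,c \right)} = \sqrt{-8 + c}$
$g{\left(n \right)} = 2 n \left(n + n^{2}\right)$
$- g{\left(f{\left(-4,1 \right)} \right)} = - 2 \left(\sqrt{-8 + 1}\right)^{2} \left(1 + \sqrt{-8 + 1}\right) = - 2 \left(\sqrt{-7}\right)^{2} \left(1 + \sqrt{-7}\right) = - 2 \left(i \sqrt{7}\right)^{2} \left(1 + i \sqrt{7}\right) = - 2 \left(-7\right) \left(1 + i \sqrt{7}\right) = - (-14 - 14 i \sqrt{7}) = 14 + 14 i \sqrt{7}$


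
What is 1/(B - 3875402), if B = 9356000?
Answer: 1/5480598 ≈ 1.8246e-7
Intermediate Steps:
1/(B - 3875402) = 1/(9356000 - 3875402) = 1/5480598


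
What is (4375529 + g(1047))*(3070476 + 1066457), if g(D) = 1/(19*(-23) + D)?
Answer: 11041774894796703/610 ≈ 1.8101e+13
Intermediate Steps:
g(D) = 1/(-437 + D)
(4375529 + g(1047))*(3070476 + 1066457) = (4375529 + 1/(-437 + 1047))*(3070476 + 1066457) = (4375529 + 1/610)*4136933 = (2669072691/610)*4136933 = 11041774894796703/610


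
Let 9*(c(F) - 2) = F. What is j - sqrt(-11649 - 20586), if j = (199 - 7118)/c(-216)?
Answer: 629/2 - I*sqrt(32235) ≈ 314.5 - 179.54*I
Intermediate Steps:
c(F) = 2 + F/9
j = 629/2 (j = (199 - 7118)/(2 + (1/9)*(-216)) = -6919/(2 - 24) = -6919/(-22) = -6919*(-1/22) = 629/2 ≈ 314.50)
j - sqrt(-11649 - 20586) = 629/2 - sqrt(-11649 - 20586) = 629/2 - sqrt(-32235) = 629/2 - I*sqrt(32235)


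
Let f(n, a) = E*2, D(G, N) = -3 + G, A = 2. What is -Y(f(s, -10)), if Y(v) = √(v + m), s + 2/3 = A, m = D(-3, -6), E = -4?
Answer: -I*√14 ≈ -3.7417*I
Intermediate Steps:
m = -6 (m = -3 - 3 = -6)
s = 4/3 (s = -⅔ + 2 = 4/3 ≈ 1.3333)
f(n, a) = -8 (f(n, a) = -4*2 = -8)
Y(v) = √(-6 + v) (Y(v) = √(v - 6) = √(-6 + v))
-Y(f(s, -10)) = -√(-6 - 8) = -√(-14) = -I*√14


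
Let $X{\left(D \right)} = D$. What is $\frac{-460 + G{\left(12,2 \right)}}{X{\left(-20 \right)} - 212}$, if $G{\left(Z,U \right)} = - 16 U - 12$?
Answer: $\frac{63}{29} \approx 2.1724$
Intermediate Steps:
$G{\left(Z,U \right)} = -12 - 16 U$
$\frac{-460 + G{\left(12,2 \right)}}{X{\left(-20 \right)} - 212} = \frac{-460 - 44}{-20 - 212} = \frac{-460 - 44}{-232} = \left(-460 - 44\right) \left(- \frac{1}{232}\right) = \left(-504\right) \left(- \frac{1}{232}\right) = \frac{63}{29}$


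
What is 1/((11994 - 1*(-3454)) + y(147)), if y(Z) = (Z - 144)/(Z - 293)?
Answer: 146/2255405 ≈ 6.4733e-5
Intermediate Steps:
y(Z) = (-144 + Z)/(-293 + Z)
1/((11994 - 1*(-3454)) + y(147)) = 1/((11994 - 1*(-3454)) + (-144 + 147)/(-293 + 147)) = 1/((11994 + 3454) + 3/(-146)) = 1/(15448 - 1/146*3) = 1/(15448 - 3/146) = 1/(2255405/146) = 146/2255405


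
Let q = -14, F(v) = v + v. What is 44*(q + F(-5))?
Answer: -1056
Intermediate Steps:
F(v) = 2*v
44*(q + F(-5)) = 44*(-14 + 2*(-5)) = 44*(-14 - 10) = 44*(-24) = -1056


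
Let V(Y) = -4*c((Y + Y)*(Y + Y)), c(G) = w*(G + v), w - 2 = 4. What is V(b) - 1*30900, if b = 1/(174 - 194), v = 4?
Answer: -774906/25 ≈ -30996.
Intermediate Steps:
w = 6 (w = 2 + 4 = 6)
b = -1/20 (b = 1/(-20) = -1/20 ≈ -0.050000)
c(G) = 24 + 6*G (c(G) = 6*(G + 4) = 6*(4 + G) = 24 + 6*G)
V(Y) = -96 - 96*Y² (V(Y) = -4*(24 + 6*((Y + Y)*(Y + Y))) = -4*(24 + 6*((2*Y)*(2*Y))) = -4*(24 + 6*(4*Y²)) = -4*(24 + 24*Y²) = -96 - 96*Y²)
V(b) - 1*30900 = (-96 - 96*(-1/20)²) - 1*30900 = (-96 - 96*1/400) - 30900 = (-96 - 6/25) - 30900 = -2406/25 - 30900 = -774906/25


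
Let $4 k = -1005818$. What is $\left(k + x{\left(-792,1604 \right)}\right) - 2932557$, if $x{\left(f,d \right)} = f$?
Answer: $- \frac{6369607}{2} \approx -3.1848 \cdot 10^{6}$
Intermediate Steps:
$k = - \frac{502909}{2}$ ($k = \frac{1}{4} \left(-1005818\right) = - \frac{502909}{2} \approx -2.5145 \cdot 10^{5}$)
$\left(k + x{\left(-792,1604 \right)}\right) - 2932557 = \left(- \frac{502909}{2} - 792\right) - 2932557 = - \frac{504493}{2} - 2932557 = - \frac{6369607}{2}$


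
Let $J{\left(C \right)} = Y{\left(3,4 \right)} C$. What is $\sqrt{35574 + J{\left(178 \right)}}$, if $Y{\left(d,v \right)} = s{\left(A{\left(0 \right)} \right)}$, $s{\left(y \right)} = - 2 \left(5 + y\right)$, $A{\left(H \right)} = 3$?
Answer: $\sqrt{32726} \approx 180.9$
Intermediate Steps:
$s{\left(y \right)} = -10 - 2 y$
$Y{\left(d,v \right)} = -16$ ($Y{\left(d,v \right)} = -10 - 6 = -16$)
$J{\left(C \right)} = - 16 C$
$\sqrt{35574 + J{\left(178 \right)}} = \sqrt{35574 - 2848} = \sqrt{32726}$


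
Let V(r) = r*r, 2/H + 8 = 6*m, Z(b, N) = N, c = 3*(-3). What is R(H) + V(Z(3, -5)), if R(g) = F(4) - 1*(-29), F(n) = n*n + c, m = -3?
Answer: 61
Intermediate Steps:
c = -9
H = -1/13 (H = 2/(-8 + 6*(-3)) = 2/(-8 - 18) = 2/(-26) = 2*(-1/26) = -1/13 ≈ -0.076923)
V(r) = r²
F(n) = -9 + n² (F(n) = n*n - 9 = n² - 9 = -9 + n²)
R(g) = 36 (R(g) = (-9 + 4²) - 1*(-29) = (-9 + 16) + 29 = 7 + 29 = 36)
R(H) + V(Z(3, -5)) = 36 + (-5)² = 36 + 25 = 61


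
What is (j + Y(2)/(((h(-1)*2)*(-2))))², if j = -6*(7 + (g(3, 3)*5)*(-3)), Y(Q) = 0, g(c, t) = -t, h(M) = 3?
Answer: 97344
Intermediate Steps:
j = -312 (j = -6*(7 + (-1*3*5)*(-3)) = -6*(7 - 3*5*(-3)) = -6*(7 - 15*(-3)) = -6*(7 + 45) = -6*52 = -312)
(j + Y(2)/(((h(-1)*2)*(-2))))² = (-312 + 0/(((3*2)*(-2))))² = (-312 + 0/((6*(-2))))² = (-312 + 0/(-12))² = (-312 + 0*(-1/12))² = (-312 + 0)² = (-312)² = 97344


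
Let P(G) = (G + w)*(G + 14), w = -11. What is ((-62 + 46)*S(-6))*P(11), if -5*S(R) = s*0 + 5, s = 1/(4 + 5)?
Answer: 0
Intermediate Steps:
s = 1/9 ≈ 0.11111
S(R) = -1 (S(R) = -((1/9)*0 + 5)/5 = -(0 + 5)/5 = -1/5*5 = -1)
P(G) = (-11 + G)*(14 + G) (P(G) = (G - 11)*(G + 14) = (-11 + G)*(14 + G))
((-62 + 46)*S(-6))*P(11) = ((-62 + 46)*(-1))*(-154 + 11**2 + 3*11) = (-16*(-1))*(-154 + 121 + 33) = 16*0 = 0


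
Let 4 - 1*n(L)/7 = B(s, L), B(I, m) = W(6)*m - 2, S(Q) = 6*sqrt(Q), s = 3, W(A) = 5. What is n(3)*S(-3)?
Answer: -378*I*sqrt(3) ≈ -654.71*I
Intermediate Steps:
B(I, m) = -2 + 5*m (B(I, m) = 5*m - 2 = -2 + 5*m)
n(L) = 42 - 35*L (n(L) = 28 - 7*(-2 + 5*L) = 28 + (14 - 35*L) = 42 - 35*L)
n(3)*S(-3) = (42 - 35*3)*(6*sqrt(-3)) = (42 - 105)*(6*(I*sqrt(3))) = -378*I*sqrt(3)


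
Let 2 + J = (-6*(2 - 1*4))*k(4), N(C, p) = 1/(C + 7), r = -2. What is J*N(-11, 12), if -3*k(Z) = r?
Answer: -3/2 ≈ -1.5000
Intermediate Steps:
k(Z) = 2/3 (k(Z) = -1/3*(-2) = 2/3)
N(C, p) = 1/(7 + C)
J = 6 (J = -2 - 6*(2 - 1*4)*(2/3) = -2 - 6*(2 - 4)*(2/3) = -2 - 6*(-2)*(2/3) = -2 + 12*(2/3) = -2 + 8 = 6)
J*N(-11, 12) = 6/(7 - 11) = 6/(-4) = 6*(-1/4) = -3/2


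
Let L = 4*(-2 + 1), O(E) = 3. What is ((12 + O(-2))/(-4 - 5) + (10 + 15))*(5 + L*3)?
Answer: -490/3 ≈ -163.33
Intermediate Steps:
L = -4 (L = 4*(-1) = -4)
((12 + O(-2))/(-4 - 5) + (10 + 15))*(5 + L*3) = ((12 + 3)/(-4 - 5) + (10 + 15))*(5 - 4*3) = (15/(-9) + 25)*(5 - 12) = (15*(-⅑) + 25)*(-7) = (-5/3 + 25)*(-7) = (70/3)*(-7) = -490/3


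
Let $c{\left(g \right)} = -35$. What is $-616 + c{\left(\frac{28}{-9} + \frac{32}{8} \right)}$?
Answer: $-651$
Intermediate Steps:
$-616 + c{\left(\frac{28}{-9} + \frac{32}{8} \right)} = -616 - 35 = -651$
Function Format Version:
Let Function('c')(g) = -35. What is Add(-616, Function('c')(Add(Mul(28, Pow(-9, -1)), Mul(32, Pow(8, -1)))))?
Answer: -651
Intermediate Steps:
Add(-616, Function('c')(Add(Mul(28, Pow(-9, -1)), Mul(32, Pow(8, -1))))) = Add(-616, -35) = -651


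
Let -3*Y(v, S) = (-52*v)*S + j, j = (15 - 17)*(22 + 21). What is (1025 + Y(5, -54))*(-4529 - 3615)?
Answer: 88598576/3 ≈ 2.9533e+7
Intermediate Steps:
j = -86 (j = -2*43 = -86)
Y(v, S) = 86/3 + 52*S*v/3 (Y(v, S) = -((-52*v)*S - 86)/3 = -(-52*S*v - 86)/3 = -(-86 - 52*S*v)/3 = 86/3 + 52*S*v/3)
(1025 + Y(5, -54))*(-4529 - 3615) = (1025 + (86/3 + (52/3)*(-54)*5))*(-4529 - 3615) = (1025 + (86/3 - 4680))*(-8144) = (1025 - 13954/3)*(-8144) = -10879/3*(-8144) = 88598576/3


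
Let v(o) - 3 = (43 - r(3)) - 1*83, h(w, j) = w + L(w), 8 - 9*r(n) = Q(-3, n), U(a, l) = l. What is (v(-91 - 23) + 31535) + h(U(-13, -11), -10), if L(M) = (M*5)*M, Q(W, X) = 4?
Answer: 288824/9 ≈ 32092.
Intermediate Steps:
L(M) = 5*M² (L(M) = (5*M)*M = 5*M²)
r(n) = 4/9 (r(n) = 8/9 - ⅑*4 = 8/9 - 4/9 = 4/9)
h(w, j) = w + 5*w²
v(o) = -337/9 (v(o) = 3 + ((43 - 1*4/9) - 1*83) = 3 + ((43 - 4/9) - 83) = 3 + (383/9 - 83) = 3 - 364/9 = -337/9)
(v(-91 - 23) + 31535) + h(U(-13, -11), -10) = (-337/9 + 31535) - 11*(1 + 5*(-11)) = 283478/9 - 11*(1 - 55) = 283478/9 - 11*(-54) = 283478/9 + 594 = 288824/9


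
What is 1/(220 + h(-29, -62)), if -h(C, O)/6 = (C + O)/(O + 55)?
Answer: 1/142 ≈ 0.0070423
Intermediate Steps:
h(C, O) = -6*(C + O)/(55 + O) (h(C, O) = -6*(C + O)/(O + 55) = -6*(C + O)/(55 + O))
1/(220 + h(-29, -62)) = 1/(220 + 6*(-1*(-29) - 1*(-62))/(55 - 62)) = 1/(220 + 6*(29 + 62)/(-7)) = 1/(220 + 6*(-⅐)*91) = 1/(220 - 78) = 1/142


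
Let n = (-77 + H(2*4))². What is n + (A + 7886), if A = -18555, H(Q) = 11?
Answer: -6313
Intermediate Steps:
n = 4356 (n = (-77 + 11)² = (-66)² = 4356)
n + (A + 7886) = 4356 + (-18555 + 7886) = 4356 - 10669 = -6313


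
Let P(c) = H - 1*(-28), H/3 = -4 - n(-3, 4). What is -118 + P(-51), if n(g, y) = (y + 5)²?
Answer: -345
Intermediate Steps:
n(g, y) = (5 + y)²
H = -255 (H = 3*(-4 - (5 + 4)²) = 3*(-4 - 1*9²) = 3*(-4 - 1*81) = 3*(-4 - 81) = 3*(-85) = -255)
P(c) = -227 (P(c) = -255 - 1*(-28) = -255 + 28 = -227)
-118 + P(-51) = -118 - 227 = -345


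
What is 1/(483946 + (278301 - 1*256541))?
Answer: 1/505706 ≈ 1.9774e-6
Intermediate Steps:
1/(483946 + (278301 - 1*256541)) = 1/(483946 + (278301 - 256541)) = 1/(483946 + 21760) = 1/505706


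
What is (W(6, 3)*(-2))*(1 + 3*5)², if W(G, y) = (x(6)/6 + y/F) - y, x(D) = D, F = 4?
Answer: 640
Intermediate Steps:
W(G, y) = 1 - 3*y/4 (W(G, y) = (6/6 + y/4) - y = (6*(⅙) + y*(¼)) - y = (1 + y/4) - y = 1 - 3*y/4)
(W(6, 3)*(-2))*(1 + 3*5)² = ((1 - ¾*3)*(-2))*(1 + 3*5)² = ((1 - 9/4)*(-2))*(1 + 15)² = -5/4*(-2)*16² = (5/2)*256 = 640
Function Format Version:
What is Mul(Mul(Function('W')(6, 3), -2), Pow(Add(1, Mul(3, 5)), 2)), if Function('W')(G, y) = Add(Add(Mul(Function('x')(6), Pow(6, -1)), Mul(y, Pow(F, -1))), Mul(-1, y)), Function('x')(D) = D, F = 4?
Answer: 640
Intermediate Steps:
Function('W')(G, y) = Add(1, Mul(Rational(-3, 4), y)) (Function('W')(G, y) = Add(Add(Mul(6, Pow(6, -1)), Mul(y, Pow(4, -1))), Mul(-1, y)) = Add(Add(Mul(6, Rational(1, 6)), Mul(y, Rational(1, 4))), Mul(-1, y)) = Add(Add(1, Mul(Rational(1, 4), y)), Mul(-1, y)) = Add(1, Mul(Rational(-3, 4), y)))
Mul(Mul(Function('W')(6, 3), -2), Pow(Add(1, Mul(3, 5)), 2)) = Mul(Mul(Add(1, Mul(Rational(-3, 4), 3)), -2), Pow(Add(1, Mul(3, 5)), 2)) = Mul(Mul(Add(1, Rational(-9, 4)), -2), Pow(Add(1, 15), 2)) = Mul(Mul(Rational(-5, 4), -2), Pow(16, 2)) = Mul(Rational(5, 2), 256) = 640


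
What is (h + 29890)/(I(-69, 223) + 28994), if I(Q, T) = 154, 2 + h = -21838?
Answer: 575/2082 ≈ 0.27618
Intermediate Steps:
h = -21840 (h = -2 - 21838 = -21840)
(h + 29890)/(I(-69, 223) + 28994) = (-21840 + 29890)/(154 + 28994) = 8050/29148 = 8050*(1/29148) = 575/2082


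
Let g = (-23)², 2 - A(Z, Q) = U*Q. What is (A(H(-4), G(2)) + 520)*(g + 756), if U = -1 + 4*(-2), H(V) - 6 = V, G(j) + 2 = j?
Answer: 670770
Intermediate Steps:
G(j) = -2 + j
H(V) = 6 + V
U = -9 (U = -1 - 8 = -9)
A(Z, Q) = 2 + 9*Q (A(Z, Q) = 2 - (-9)*Q = 2 + 9*Q)
g = 529
(A(H(-4), G(2)) + 520)*(g + 756) = ((2 + 9*(-2 + 2)) + 520)*(529 + 756) = ((2 + 9*0) + 520)*1285 = ((2 + 0) + 520)*1285 = (2 + 520)*1285 = 522*1285 = 670770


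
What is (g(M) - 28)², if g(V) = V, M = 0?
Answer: 784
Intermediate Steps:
(g(M) - 28)² = (0 - 28)² = (-28)² = 784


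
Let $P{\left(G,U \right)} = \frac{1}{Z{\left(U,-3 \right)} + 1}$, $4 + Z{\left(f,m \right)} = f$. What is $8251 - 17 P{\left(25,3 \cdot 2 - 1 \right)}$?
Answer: $\frac{16485}{2} \approx 8242.5$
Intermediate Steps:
$Z{\left(f,m \right)} = -4 + f$
$P{\left(G,U \right)} = \frac{1}{-3 + U}$ ($P{\left(G,U \right)} = \frac{1}{\left(-4 + U\right) + 1} = \frac{1}{-3 + U}$)
$8251 - 17 P{\left(25,3 \cdot 2 - 1 \right)} = 8251 - \frac{17}{-3 + \left(3 \cdot 2 - 1\right)} = 8251 - \frac{17}{-3 + \left(6 - 1\right)} = 8251 - \frac{17}{-3 + 5} = 8251 - \frac{17}{2} = \frac{16485}{2}$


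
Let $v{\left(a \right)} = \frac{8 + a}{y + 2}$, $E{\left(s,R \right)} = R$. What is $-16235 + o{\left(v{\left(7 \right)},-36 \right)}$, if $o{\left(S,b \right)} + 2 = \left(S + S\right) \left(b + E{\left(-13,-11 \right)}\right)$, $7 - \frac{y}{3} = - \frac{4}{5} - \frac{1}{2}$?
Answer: $- \frac{4381853}{269} \approx -16289.0$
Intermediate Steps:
$y = \frac{249}{10}$ ($y = 21 - 3 \left(- \frac{4}{5} - \frac{1}{2}\right) = 21 - - \frac{39}{10} = 21 + \frac{39}{10} = \frac{249}{10} \approx 24.9$)
$v{\left(a \right)} = \frac{80}{269} + \frac{10 a}{269}$ ($v{\left(a \right)} = \frac{8 + a}{\frac{249}{10} + 2} = \frac{8 + a}{\frac{269}{10}} = \left(8 + a\right) \frac{10}{269} = \frac{80}{269} + \frac{10 a}{269}$)
$o{\left(S,b \right)} = -2 + 2 S \left(-11 + b\right)$ ($o{\left(S,b \right)} = -2 + \left(S + S\right) \left(b - 11\right) = -2 + 2 S \left(-11 + b\right)$)
$-16235 + o{\left(v{\left(7 \right)},-36 \right)} = -16235 - \left(2 + 22 \left(\frac{80}{269} + \frac{10}{269} \cdot 7\right) - 2 \left(\frac{80}{269} + \frac{10}{269} \cdot 7\right) \left(-36\right)\right) = -16235 - \left(2 + 22 \left(\frac{80}{269} + \frac{70}{269}\right) - 2 \left(\frac{80}{269} + \frac{70}{269}\right) \left(-36\right)\right) = -16235 - \left(\frac{3838}{269} + \frac{10800}{269}\right) = -16235 - \frac{14638}{269} = - \frac{4381853}{269}$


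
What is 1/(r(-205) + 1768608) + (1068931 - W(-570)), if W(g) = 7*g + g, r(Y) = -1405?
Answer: 1897076515674/1767203 ≈ 1.0735e+6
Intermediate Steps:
W(g) = 8*g
1/(r(-205) + 1768608) + (1068931 - W(-570)) = 1/(-1405 + 1768608) + (1068931 - 8*(-570)) = 1/1767203 + (1068931 - 1*(-4560)) = 1/1767203 + (1068931 + 4560) = 1/1767203 + 1073491 = 1897076515674/1767203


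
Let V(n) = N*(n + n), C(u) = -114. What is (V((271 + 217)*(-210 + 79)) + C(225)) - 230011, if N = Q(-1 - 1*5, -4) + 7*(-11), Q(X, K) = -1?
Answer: 9742643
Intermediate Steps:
N = -78 (N = -1 + 7*(-11) = -1 - 77 = -78)
V(n) = -156*n (V(n) = -78*(n + n) = -156*n)
(V((271 + 217)*(-210 + 79)) + C(225)) - 230011 = (-156*(271 + 217)*(-210 + 79) - 114) - 230011 = (-76128*(-131) - 114) - 230011 = (-156*(-63928) - 114) - 230011 = (9972768 - 114) - 230011 = 9972654 - 230011 = 9742643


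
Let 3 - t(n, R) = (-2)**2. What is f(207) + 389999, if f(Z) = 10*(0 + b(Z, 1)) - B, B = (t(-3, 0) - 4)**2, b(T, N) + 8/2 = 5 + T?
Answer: 392054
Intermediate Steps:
b(T, N) = 1 + T (b(T, N) = -4 + (5 + T) = 1 + T)
t(n, R) = -1 (t(n, R) = 3 - 1*(-2)**2 = 3 - 1*4 = 3 - 4 = -1)
B = 25 (B = (-1 - 4)**2 = (-5)**2 = 25)
f(Z) = -15 + 10*Z (f(Z) = 10*(0 + (1 + Z)) - 1*25 = 10*(1 + Z) - 25 = (10 + 10*Z) - 25 = -15 + 10*Z)
f(207) + 389999 = (-15 + 10*207) + 389999 = (-15 + 2070) + 389999 = 2055 + 389999 = 392054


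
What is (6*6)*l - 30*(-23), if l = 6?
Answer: 906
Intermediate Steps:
(6*6)*l - 30*(-23) = (6*6)*6 - 30*(-23) = 36*6 + 690 = 216 + 690 = 906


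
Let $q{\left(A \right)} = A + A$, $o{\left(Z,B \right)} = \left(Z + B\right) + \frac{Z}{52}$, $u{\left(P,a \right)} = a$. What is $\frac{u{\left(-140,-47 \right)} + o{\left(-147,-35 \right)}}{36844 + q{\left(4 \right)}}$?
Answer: $- \frac{12055}{1916304} \approx -0.0062908$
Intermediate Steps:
$o{\left(Z,B \right)} = B + \frac{53 Z}{52}$ ($o{\left(Z,B \right)} = \left(B + Z\right) + Z \frac{1}{52} = \left(B + Z\right) + \frac{Z}{52} = B + \frac{53 Z}{52}$)
$q{\left(A \right)} = 2 A$
$\frac{u{\left(-140,-47 \right)} + o{\left(-147,-35 \right)}}{36844 + q{\left(4 \right)}} = \frac{-47 + \left(-35 + \frac{53}{52} \left(-147\right)\right)}{36844 + 2 \cdot 4} = \frac{-47 - \frac{9611}{52}}{36844 + 8} = \frac{-47 - \frac{9611}{52}}{36852} = \left(- \frac{12055}{52}\right) \frac{1}{36852} = - \frac{12055}{1916304}$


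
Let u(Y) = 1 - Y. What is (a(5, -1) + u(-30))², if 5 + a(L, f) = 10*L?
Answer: 5776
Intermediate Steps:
a(L, f) = -5 + 10*L
(a(5, -1) + u(-30))² = ((-5 + 10*5) + (1 - 1*(-30)))² = ((-5 + 50) + (1 + 30))² = (45 + 31)² = 76² = 5776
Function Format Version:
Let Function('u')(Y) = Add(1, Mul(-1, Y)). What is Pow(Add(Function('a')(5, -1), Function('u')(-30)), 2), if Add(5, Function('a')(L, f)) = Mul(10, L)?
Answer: 5776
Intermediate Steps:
Function('a')(L, f) = Add(-5, Mul(10, L))
Pow(Add(Function('a')(5, -1), Function('u')(-30)), 2) = Pow(Add(Add(-5, Mul(10, 5)), Add(1, Mul(-1, -30))), 2) = Pow(Add(Add(-5, 50), Add(1, 30)), 2) = Pow(Add(45, 31), 2) = Pow(76, 2) = 5776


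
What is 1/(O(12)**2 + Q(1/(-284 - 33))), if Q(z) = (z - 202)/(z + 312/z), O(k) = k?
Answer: 31352569/4514833971 ≈ 0.0069443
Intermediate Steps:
Q(z) = (-202 + z)/(z + 312/z)
1/(O(12)**2 + Q(1/(-284 - 33))) = 1/(12**2 + (-202 + 1/(-284 - 33))/((-284 - 33)*(312 + (1/(-284 - 33))**2))) = 1/(144 + (-202 + 1/(-317))/((-317)*(312 + (1/(-317))**2))) = 1/(144 - (-202 - 1/317)/(317*(312 + (-1/317)**2))) = 1/(144 - 1/317*(-64035/317)/(312 + 1/100489)) = 1/(144 - 1/317*(-64035/317)/31352569/100489) = 1/(144 - 1/317*100489/31352569*(-64035/317)) = 1/(144 + 64035/31352569) = 1/(4514833971/31352569) = 31352569/4514833971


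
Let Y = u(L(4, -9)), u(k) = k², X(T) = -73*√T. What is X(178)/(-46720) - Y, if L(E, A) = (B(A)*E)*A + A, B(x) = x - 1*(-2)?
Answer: -59049 + √178/640 ≈ -59049.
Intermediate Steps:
B(x) = 2 + x (B(x) = x + 2 = 2 + x)
L(E, A) = A + A*E*(2 + A) (L(E, A) = ((2 + A)*E)*A + A = (E*(2 + A))*A + A = A*E*(2 + A) + A = A + A*E*(2 + A))
Y = 59049 (Y = (-9*(1 + 4*(2 - 9)))² = (-9*(1 + 4*(-7)))² = (-9*(1 - 28))² = (-9*(-27))² = 243² = 59049)
X(178)/(-46720) - Y = -73*√178/(-46720) - 1*59049 = -73*√178*(-1/46720) - 59049 = √178/640 - 59049 = -59049 + √178/640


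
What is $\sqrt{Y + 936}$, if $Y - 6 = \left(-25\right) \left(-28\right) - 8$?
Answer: $\sqrt{1634} \approx 40.423$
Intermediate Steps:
$Y = 698$ ($Y = 6 - -692 = 6 + \left(700 - 8\right) = 6 + 692 = 698$)
$\sqrt{Y + 936} = \sqrt{698 + 936} = \sqrt{1634}$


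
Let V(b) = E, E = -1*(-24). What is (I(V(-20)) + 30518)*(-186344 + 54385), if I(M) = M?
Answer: -4030291778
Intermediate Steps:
E = 24
V(b) = 24
(I(V(-20)) + 30518)*(-186344 + 54385) = (24 + 30518)*(-186344 + 54385) = 30542*(-131959) = -4030291778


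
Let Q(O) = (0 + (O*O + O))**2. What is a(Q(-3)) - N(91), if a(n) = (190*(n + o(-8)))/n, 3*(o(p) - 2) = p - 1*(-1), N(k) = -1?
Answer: 10219/54 ≈ 189.24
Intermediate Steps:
o(p) = 7/3 + p/3 (o(p) = 2 + (p - 1*(-1))/3 = 2 + (p + 1)/3 = 2 + (1 + p)/3 = 2 + (1/3 + p/3) = 7/3 + p/3)
Q(O) = (O + O**2)**2 (Q(O) = (0 + (O**2 + O))**2 = (0 + (O + O**2))**2 = (O + O**2)**2)
a(n) = (-190/3 + 190*n)/n (a(n) = (190*(n + (7/3 + (1/3)*(-8))))/n = (190*(n + (7/3 - 8/3)))/n = (190*(n - 1/3))/n = (190*(-1/3 + n))/n = (-190/3 + 190*n)/n)
a(Q(-3)) - N(91) = (190 - 190*1/(9*(1 - 3)**2)/3) - 1*(-1) = (190 - 190/(3*(9*(-2)**2))) + 1 = (190 - 190/(3*(9*4))) + 1 = (190 - 190/3/36) + 1 = (190 - 190/3*1/36) + 1 = (190 - 95/54) + 1 = 10165/54 + 1 = 10219/54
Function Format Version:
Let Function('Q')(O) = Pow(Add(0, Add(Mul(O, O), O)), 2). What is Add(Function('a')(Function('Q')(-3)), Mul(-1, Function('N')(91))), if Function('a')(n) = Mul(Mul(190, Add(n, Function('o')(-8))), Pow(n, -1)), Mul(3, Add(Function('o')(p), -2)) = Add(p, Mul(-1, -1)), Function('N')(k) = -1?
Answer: Rational(10219, 54) ≈ 189.24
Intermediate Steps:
Function('o')(p) = Add(Rational(7, 3), Mul(Rational(1, 3), p)) (Function('o')(p) = Add(2, Mul(Rational(1, 3), Add(p, Mul(-1, -1)))) = Add(2, Mul(Rational(1, 3), Add(p, 1))) = Add(2, Mul(Rational(1, 3), Add(1, p))) = Add(2, Add(Rational(1, 3), Mul(Rational(1, 3), p))) = Add(Rational(7, 3), Mul(Rational(1, 3), p)))
Function('Q')(O) = Pow(Add(O, Pow(O, 2)), 2) (Function('Q')(O) = Pow(Add(0, Add(Pow(O, 2), O)), 2) = Pow(Add(0, Add(O, Pow(O, 2))), 2) = Pow(Add(O, Pow(O, 2)), 2))
Function('a')(n) = Mul(Pow(n, -1), Add(Rational(-190, 3), Mul(190, n))) (Function('a')(n) = Mul(Mul(190, Add(n, Add(Rational(7, 3), Mul(Rational(1, 3), -8)))), Pow(n, -1)) = Mul(Mul(190, Add(n, Add(Rational(7, 3), Rational(-8, 3)))), Pow(n, -1)) = Mul(Mul(190, Add(n, Rational(-1, 3))), Pow(n, -1)) = Mul(Mul(190, Add(Rational(-1, 3), n)), Pow(n, -1)) = Mul(Add(Rational(-190, 3), Mul(190, n)), Pow(n, -1)) = Mul(Pow(n, -1), Add(Rational(-190, 3), Mul(190, n))))
Add(Function('a')(Function('Q')(-3)), Mul(-1, Function('N')(91))) = Add(Add(190, Mul(Rational(-190, 3), Pow(Mul(Pow(-3, 2), Pow(Add(1, -3), 2)), -1))), Mul(-1, -1)) = Add(Add(190, Mul(Rational(-190, 3), Pow(Mul(9, Pow(-2, 2)), -1))), 1) = Add(Add(190, Mul(Rational(-190, 3), Pow(Mul(9, 4), -1))), 1) = Add(Add(190, Mul(Rational(-190, 3), Pow(36, -1))), 1) = Add(Add(190, Mul(Rational(-190, 3), Rational(1, 36))), 1) = Add(Add(190, Rational(-95, 54)), 1) = Add(Rational(10165, 54), 1) = Rational(10219, 54)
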